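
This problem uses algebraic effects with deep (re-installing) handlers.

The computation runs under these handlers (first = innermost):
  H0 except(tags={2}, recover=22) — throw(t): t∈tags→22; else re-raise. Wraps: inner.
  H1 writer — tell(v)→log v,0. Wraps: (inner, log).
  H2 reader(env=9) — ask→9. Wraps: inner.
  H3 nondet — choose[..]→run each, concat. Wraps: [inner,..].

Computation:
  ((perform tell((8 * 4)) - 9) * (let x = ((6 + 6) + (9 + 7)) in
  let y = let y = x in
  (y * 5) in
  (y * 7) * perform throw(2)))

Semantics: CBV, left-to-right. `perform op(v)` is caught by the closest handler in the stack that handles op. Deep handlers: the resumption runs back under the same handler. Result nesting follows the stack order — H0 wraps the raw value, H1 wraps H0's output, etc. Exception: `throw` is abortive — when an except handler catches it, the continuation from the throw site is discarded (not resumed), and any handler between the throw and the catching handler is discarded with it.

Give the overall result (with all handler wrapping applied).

Working:
tell(32) @ H1 ⇒ log+=32
throw(2) @ H0 caught ⇒ 22
H1 returns (22, (32))
H2 returns (22, (32))
H3 returns [(22, (32))]
= [(22, (32))]

Answer: [(22, (32))]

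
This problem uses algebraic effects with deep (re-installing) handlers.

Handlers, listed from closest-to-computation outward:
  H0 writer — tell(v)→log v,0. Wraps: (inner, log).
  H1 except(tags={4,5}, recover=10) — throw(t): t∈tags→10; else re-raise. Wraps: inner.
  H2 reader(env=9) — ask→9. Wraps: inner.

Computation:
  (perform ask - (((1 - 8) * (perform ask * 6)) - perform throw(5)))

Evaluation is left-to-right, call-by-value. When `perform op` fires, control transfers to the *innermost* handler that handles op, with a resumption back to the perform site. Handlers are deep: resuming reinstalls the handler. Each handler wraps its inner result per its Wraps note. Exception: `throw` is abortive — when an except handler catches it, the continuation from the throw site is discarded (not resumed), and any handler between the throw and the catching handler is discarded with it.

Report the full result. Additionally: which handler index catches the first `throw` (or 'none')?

Working:
ask @ H2 ⇒ 9
ask @ H2 ⇒ 9
throw(5) @ H1 caught ⇒ 10
H2 returns 10
= 10

Answer: 10 ; first throw caught by: H1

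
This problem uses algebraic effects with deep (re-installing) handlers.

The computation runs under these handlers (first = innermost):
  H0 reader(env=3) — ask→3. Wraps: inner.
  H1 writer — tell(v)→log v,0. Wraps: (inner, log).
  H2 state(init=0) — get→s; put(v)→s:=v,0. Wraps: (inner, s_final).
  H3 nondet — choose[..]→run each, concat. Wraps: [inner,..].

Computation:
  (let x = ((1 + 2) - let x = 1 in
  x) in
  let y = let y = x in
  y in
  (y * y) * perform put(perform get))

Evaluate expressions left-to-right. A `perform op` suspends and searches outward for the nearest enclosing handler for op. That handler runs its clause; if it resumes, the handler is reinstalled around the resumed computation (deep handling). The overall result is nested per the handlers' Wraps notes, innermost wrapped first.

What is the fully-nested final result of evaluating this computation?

Answer: [((0, ()), 0)]

Evaluation trace:
get @ H2 ⇒ 0
put(0) @ H2 ⇒ s:=0
H0 returns 0
H1 returns (0, ())
H2 returns ((0, ()), 0)
H3 returns [((0, ()), 0)]
= [((0, ()), 0)]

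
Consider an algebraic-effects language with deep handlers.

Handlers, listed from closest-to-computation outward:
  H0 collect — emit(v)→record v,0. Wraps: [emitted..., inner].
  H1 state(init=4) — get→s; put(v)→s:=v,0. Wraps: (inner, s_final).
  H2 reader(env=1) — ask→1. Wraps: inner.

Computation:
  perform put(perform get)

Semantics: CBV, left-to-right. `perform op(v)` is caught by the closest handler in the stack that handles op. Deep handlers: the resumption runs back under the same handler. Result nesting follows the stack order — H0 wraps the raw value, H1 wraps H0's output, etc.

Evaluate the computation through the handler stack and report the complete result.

Answer: ([0], 4)

Working:
get @ H1 ⇒ 4
put(4) @ H1 ⇒ s:=4
H0 returns [0]
H1 returns ([0], 4)
H2 returns ([0], 4)
= ([0], 4)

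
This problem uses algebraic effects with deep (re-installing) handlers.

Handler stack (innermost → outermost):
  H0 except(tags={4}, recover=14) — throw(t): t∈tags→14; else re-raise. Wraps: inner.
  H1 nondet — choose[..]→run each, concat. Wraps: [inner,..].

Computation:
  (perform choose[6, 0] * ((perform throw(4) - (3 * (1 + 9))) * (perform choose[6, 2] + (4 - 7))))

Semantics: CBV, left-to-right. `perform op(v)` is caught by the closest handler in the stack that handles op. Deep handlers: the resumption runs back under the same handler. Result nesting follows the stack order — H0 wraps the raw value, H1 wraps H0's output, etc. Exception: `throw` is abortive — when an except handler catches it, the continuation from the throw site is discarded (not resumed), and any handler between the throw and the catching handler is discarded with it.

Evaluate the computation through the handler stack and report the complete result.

Answer: [14, 14]

Step-by-step:
choose[6, 0] @ H1
  branch[0] choose=6:
    throw(4) @ H0 caught ⇒ 14
    H1 returns [14]
  branch[1] choose=0:
    throw(4) @ H0 caught ⇒ 14
    H1 returns [14]
= [14, 14]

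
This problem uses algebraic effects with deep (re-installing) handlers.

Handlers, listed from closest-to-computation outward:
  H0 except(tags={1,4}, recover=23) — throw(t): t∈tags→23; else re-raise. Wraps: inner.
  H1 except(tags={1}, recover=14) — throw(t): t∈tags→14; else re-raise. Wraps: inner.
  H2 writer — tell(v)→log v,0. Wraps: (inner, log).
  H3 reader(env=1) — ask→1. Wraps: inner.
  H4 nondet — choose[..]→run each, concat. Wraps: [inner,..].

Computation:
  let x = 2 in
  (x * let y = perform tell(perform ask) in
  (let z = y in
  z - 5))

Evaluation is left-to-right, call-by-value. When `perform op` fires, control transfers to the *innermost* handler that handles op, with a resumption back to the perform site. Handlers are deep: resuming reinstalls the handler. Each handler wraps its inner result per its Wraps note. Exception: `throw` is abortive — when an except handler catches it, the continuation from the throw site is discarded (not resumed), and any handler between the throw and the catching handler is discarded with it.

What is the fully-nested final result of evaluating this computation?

Evaluation trace:
ask @ H3 ⇒ 1
tell(1) @ H2 ⇒ log+=1
H0 returns -10
H1 returns -10
H2 returns (-10, (1))
H3 returns (-10, (1))
H4 returns [(-10, (1))]
= [(-10, (1))]

Answer: [(-10, (1))]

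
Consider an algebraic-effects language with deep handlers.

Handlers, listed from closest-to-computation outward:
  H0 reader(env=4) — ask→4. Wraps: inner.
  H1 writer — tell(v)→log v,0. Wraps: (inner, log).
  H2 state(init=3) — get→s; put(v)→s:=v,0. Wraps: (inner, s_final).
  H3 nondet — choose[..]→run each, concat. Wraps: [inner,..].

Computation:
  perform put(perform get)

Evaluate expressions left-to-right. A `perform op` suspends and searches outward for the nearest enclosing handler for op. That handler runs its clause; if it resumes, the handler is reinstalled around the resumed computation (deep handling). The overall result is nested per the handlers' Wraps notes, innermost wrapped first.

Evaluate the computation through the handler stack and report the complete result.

Evaluation trace:
get @ H2 ⇒ 3
put(3) @ H2 ⇒ s:=3
H0 returns 0
H1 returns (0, ())
H2 returns ((0, ()), 3)
H3 returns [((0, ()), 3)]
= [((0, ()), 3)]

Answer: [((0, ()), 3)]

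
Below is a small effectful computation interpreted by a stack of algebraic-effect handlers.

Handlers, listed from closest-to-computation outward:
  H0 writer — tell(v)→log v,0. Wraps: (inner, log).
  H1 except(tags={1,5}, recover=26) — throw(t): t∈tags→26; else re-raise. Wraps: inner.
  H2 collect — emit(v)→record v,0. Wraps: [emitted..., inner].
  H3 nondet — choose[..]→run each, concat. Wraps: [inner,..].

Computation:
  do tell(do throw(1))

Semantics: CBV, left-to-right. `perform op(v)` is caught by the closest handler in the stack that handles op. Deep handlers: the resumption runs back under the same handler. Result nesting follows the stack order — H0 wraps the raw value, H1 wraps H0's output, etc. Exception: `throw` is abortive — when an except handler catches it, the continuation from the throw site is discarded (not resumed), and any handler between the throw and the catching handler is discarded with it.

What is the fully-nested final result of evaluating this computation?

Answer: [[26]]

Working:
throw(1) @ H1 caught ⇒ 26
H2 returns [26]
H3 returns [[26]]
= [[26]]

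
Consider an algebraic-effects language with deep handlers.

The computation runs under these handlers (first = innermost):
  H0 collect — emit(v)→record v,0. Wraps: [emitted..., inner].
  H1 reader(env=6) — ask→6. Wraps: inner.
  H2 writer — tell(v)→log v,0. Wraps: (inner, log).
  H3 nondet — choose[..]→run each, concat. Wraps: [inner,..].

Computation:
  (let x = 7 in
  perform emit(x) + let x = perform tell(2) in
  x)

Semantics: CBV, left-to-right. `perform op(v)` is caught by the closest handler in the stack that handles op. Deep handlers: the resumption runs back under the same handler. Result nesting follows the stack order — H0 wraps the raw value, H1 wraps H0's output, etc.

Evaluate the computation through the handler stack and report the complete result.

Answer: [([7, 0], (2))]

Evaluation trace:
emit(7) @ H0 ⇒ out+=7
tell(2) @ H2 ⇒ log+=2
H0 returns [7, 0]
H1 returns [7, 0]
H2 returns ([7, 0], (2))
H3 returns [([7, 0], (2))]
= [([7, 0], (2))]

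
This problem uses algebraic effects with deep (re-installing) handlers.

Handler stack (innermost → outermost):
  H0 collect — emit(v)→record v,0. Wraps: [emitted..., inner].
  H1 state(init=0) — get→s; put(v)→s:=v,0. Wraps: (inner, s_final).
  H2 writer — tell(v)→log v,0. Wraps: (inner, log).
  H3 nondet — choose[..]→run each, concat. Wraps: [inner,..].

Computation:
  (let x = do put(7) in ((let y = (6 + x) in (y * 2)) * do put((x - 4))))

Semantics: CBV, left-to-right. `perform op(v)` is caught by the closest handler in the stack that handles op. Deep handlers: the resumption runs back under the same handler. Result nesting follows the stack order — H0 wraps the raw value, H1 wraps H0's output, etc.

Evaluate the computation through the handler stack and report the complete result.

Answer: [(([0], -4), ())]

Evaluation trace:
put(7) @ H1 ⇒ s:=7
put(-4) @ H1 ⇒ s:=-4
H0 returns [0]
H1 returns ([0], -4)
H2 returns (([0], -4), ())
H3 returns [(([0], -4), ())]
= [(([0], -4), ())]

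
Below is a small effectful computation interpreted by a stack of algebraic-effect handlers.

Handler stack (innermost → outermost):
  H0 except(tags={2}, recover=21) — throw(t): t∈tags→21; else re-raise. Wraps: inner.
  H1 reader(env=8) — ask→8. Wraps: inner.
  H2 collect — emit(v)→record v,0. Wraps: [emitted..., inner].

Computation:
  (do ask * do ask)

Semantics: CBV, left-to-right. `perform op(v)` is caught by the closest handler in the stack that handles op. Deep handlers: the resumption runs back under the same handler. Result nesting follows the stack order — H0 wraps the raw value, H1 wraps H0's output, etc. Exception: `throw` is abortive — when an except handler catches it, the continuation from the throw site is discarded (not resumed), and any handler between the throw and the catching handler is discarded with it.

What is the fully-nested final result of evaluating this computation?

Working:
ask @ H1 ⇒ 8
ask @ H1 ⇒ 8
H0 returns 64
H1 returns 64
H2 returns [64]
= [64]

Answer: [64]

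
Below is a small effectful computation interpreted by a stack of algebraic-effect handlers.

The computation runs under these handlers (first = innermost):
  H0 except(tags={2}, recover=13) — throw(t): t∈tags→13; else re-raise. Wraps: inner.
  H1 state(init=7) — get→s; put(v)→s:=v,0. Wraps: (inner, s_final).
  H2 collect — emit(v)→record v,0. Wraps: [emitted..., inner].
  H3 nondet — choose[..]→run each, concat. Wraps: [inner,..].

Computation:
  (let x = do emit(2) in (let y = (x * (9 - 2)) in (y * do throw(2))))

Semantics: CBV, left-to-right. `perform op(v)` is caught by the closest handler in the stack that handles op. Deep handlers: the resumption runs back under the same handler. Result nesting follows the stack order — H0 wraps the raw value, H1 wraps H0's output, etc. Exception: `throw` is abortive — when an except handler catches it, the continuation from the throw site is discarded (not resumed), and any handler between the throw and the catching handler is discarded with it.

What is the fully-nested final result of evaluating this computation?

Answer: [[2, (13, 7)]]

Step-by-step:
emit(2) @ H2 ⇒ out+=2
throw(2) @ H0 caught ⇒ 13
H1 returns (13, 7)
H2 returns [2, (13, 7)]
H3 returns [[2, (13, 7)]]
= [[2, (13, 7)]]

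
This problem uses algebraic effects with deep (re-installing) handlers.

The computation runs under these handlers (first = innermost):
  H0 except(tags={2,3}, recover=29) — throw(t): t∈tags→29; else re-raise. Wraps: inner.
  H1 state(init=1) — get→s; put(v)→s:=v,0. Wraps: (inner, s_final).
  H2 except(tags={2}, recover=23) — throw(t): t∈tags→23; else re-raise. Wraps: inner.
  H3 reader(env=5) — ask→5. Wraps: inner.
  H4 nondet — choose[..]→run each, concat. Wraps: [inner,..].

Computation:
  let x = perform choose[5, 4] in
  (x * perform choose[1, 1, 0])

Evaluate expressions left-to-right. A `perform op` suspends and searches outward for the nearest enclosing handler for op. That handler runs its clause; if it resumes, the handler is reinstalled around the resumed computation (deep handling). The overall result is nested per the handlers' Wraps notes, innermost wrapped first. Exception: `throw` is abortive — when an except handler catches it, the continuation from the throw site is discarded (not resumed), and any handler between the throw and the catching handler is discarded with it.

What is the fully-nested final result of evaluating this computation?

Step-by-step:
choose[5, 4] @ H4
  branch[0] choose=5:
    choose[1, 1, 0] @ H4
      branch[0] choose=1:
        H0 returns 5
        H1 returns (5, 1)
        H2 returns (5, 1)
        H3 returns (5, 1)
        H4 returns [(5, 1)]
      branch[1] choose=1:
        H0 returns 5
        H1 returns (5, 1)
        H2 returns (5, 1)
        H3 returns (5, 1)
        H4 returns [(5, 1)]
      branch[2] choose=0:
        H0 returns 0
        H1 returns (0, 1)
        H2 returns (0, 1)
        H3 returns (0, 1)
        H4 returns [(0, 1)]
  branch[1] choose=4:
    choose[1, 1, 0] @ H4
      branch[0] choose=1:
        H0 returns 4
        H1 returns (4, 1)
        H2 returns (4, 1)
        H3 returns (4, 1)
        H4 returns [(4, 1)]
      branch[1] choose=1:
        H0 returns 4
        H1 returns (4, 1)
        H2 returns (4, 1)
        H3 returns (4, 1)
        H4 returns [(4, 1)]
      branch[2] choose=0:
        H0 returns 0
        H1 returns (0, 1)
        H2 returns (0, 1)
        H3 returns (0, 1)
        H4 returns [(0, 1)]
= [(5, 1), (5, 1), (0, 1), (4, 1), (4, 1), (0, 1)]

Answer: [(5, 1), (5, 1), (0, 1), (4, 1), (4, 1), (0, 1)]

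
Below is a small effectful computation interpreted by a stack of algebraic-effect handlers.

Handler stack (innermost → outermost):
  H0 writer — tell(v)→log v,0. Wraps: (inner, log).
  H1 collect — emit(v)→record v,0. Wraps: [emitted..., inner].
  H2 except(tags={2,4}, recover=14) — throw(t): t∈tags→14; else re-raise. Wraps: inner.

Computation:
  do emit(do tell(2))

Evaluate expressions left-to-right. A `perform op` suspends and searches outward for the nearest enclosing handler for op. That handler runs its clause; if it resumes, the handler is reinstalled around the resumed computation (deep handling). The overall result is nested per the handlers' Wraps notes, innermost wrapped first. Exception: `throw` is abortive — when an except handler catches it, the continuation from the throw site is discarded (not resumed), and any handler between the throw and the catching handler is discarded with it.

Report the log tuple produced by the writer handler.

Working:
tell(2) @ H0 ⇒ log+=2
emit(0) @ H1 ⇒ out+=0
H0 returns (0, (2))
H1 returns [0, (0, (2))]
H2 returns [0, (0, (2))]
= [0, (0, (2))]

Answer: (2)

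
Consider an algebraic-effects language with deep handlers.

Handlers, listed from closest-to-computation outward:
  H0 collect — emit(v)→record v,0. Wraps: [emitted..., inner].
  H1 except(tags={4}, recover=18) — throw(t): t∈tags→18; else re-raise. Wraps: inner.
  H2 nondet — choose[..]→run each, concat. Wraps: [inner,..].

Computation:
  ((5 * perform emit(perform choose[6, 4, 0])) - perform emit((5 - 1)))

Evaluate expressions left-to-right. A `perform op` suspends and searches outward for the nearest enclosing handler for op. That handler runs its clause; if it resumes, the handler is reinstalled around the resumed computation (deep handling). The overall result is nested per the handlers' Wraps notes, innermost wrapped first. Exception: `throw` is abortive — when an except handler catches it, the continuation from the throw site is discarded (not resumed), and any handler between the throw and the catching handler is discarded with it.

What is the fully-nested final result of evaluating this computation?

Working:
choose[6, 4, 0] @ H2
  branch[0] choose=6:
    emit(6) @ H0 ⇒ out+=6
    emit(4) @ H0 ⇒ out+=4
    H0 returns [6, 4, 0]
    H1 returns [6, 4, 0]
    H2 returns [[6, 4, 0]]
  branch[1] choose=4:
    emit(4) @ H0 ⇒ out+=4
    emit(4) @ H0 ⇒ out+=4
    H0 returns [4, 4, 0]
    H1 returns [4, 4, 0]
    H2 returns [[4, 4, 0]]
  branch[2] choose=0:
    emit(0) @ H0 ⇒ out+=0
    emit(4) @ H0 ⇒ out+=4
    H0 returns [0, 4, 0]
    H1 returns [0, 4, 0]
    H2 returns [[0, 4, 0]]
= [[6, 4, 0], [4, 4, 0], [0, 4, 0]]

Answer: [[6, 4, 0], [4, 4, 0], [0, 4, 0]]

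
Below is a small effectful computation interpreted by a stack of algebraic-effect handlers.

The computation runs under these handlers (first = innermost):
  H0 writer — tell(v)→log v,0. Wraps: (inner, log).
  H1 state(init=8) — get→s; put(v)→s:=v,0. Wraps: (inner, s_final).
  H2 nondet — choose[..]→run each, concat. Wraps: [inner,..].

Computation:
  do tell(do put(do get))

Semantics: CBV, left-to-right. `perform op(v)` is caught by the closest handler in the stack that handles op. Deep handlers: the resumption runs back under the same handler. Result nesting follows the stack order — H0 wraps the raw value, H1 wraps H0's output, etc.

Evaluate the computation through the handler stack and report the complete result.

Step-by-step:
get @ H1 ⇒ 8
put(8) @ H1 ⇒ s:=8
tell(0) @ H0 ⇒ log+=0
H0 returns (0, (0))
H1 returns ((0, (0)), 8)
H2 returns [((0, (0)), 8)]
= [((0, (0)), 8)]

Answer: [((0, (0)), 8)]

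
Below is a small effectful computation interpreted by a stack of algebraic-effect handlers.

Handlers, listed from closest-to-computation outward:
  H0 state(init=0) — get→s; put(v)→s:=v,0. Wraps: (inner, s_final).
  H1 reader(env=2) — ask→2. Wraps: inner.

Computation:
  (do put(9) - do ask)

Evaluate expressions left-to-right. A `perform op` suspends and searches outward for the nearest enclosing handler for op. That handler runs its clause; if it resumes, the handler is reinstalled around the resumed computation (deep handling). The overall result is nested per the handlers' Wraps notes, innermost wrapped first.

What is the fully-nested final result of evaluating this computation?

Step-by-step:
put(9) @ H0 ⇒ s:=9
ask @ H1 ⇒ 2
H0 returns (-2, 9)
H1 returns (-2, 9)
= (-2, 9)

Answer: (-2, 9)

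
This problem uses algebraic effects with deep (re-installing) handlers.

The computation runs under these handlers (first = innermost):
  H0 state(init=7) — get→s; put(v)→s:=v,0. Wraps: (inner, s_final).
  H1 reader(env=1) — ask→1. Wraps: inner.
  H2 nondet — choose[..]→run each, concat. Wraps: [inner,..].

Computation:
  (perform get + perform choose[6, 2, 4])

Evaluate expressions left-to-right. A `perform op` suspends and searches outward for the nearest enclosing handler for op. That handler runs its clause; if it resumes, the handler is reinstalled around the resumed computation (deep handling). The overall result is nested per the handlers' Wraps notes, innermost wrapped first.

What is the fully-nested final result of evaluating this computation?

Answer: [(13, 7), (9, 7), (11, 7)]

Working:
get @ H0 ⇒ 7
choose[6, 2, 4] @ H2
  branch[0] choose=6:
    H0 returns (13, 7)
    H1 returns (13, 7)
    H2 returns [(13, 7)]
  branch[1] choose=2:
    H0 returns (9, 7)
    H1 returns (9, 7)
    H2 returns [(9, 7)]
  branch[2] choose=4:
    H0 returns (11, 7)
    H1 returns (11, 7)
    H2 returns [(11, 7)]
= [(13, 7), (9, 7), (11, 7)]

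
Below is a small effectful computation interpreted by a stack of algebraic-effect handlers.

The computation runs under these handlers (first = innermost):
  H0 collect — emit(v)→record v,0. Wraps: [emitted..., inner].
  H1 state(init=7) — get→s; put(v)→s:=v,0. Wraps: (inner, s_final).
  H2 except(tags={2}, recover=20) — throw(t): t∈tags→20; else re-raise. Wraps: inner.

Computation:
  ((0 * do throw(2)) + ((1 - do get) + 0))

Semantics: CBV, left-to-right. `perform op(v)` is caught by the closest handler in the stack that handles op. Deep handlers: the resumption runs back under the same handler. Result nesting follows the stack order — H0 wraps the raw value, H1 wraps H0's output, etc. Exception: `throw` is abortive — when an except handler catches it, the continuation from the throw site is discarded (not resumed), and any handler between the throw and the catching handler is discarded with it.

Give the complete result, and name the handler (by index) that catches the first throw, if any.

Answer: 20 ; first throw caught by: H2

Evaluation trace:
throw(2) @ H2 caught ⇒ 20
= 20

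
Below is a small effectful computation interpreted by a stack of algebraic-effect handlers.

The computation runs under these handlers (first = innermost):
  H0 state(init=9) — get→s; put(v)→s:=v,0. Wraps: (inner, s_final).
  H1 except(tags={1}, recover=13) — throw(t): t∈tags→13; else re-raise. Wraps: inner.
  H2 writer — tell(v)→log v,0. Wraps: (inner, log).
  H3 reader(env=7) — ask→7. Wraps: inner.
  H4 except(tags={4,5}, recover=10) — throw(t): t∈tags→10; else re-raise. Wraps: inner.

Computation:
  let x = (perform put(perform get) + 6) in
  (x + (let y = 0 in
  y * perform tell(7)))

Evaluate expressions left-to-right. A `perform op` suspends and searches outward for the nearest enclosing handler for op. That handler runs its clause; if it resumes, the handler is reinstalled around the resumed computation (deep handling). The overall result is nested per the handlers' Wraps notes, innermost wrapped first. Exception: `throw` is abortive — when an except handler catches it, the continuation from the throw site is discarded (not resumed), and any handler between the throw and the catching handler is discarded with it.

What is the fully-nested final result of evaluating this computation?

Answer: ((6, 9), (7))

Working:
get @ H0 ⇒ 9
put(9) @ H0 ⇒ s:=9
tell(7) @ H2 ⇒ log+=7
H0 returns (6, 9)
H1 returns (6, 9)
H2 returns ((6, 9), (7))
H3 returns ((6, 9), (7))
H4 returns ((6, 9), (7))
= ((6, 9), (7))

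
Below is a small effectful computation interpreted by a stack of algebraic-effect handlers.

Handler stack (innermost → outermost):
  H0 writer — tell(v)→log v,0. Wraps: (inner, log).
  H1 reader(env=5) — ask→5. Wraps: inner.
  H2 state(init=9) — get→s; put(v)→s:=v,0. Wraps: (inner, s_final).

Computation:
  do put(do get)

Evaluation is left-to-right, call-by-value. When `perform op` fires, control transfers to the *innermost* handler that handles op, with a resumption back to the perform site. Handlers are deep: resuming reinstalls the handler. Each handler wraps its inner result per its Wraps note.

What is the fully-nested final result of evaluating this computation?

Step-by-step:
get @ H2 ⇒ 9
put(9) @ H2 ⇒ s:=9
H0 returns (0, ())
H1 returns (0, ())
H2 returns ((0, ()), 9)
= ((0, ()), 9)

Answer: ((0, ()), 9)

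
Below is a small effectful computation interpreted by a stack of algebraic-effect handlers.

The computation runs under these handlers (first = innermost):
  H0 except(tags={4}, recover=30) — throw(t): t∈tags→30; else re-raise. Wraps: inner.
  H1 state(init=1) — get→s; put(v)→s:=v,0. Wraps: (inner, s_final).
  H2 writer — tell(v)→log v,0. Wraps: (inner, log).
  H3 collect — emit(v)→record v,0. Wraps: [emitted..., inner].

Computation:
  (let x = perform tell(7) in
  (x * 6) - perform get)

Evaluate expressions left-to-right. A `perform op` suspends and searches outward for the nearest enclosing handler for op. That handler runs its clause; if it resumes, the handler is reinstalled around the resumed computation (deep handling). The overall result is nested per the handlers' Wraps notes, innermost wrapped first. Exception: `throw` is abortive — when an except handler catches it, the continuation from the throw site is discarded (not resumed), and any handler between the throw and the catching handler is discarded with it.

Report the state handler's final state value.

Evaluation trace:
tell(7) @ H2 ⇒ log+=7
get @ H1 ⇒ 1
H0 returns -1
H1 returns (-1, 1)
H2 returns ((-1, 1), (7))
H3 returns [((-1, 1), (7))]
= [((-1, 1), (7))]

Answer: 1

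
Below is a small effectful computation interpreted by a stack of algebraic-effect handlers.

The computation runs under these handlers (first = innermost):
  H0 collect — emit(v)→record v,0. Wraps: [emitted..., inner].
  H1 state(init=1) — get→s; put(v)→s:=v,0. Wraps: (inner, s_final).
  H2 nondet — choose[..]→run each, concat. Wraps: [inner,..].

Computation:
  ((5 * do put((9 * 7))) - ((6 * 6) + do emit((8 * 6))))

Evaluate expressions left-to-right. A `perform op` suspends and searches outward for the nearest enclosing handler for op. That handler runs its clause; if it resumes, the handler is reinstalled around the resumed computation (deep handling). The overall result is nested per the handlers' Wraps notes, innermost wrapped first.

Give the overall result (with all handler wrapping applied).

Answer: [([48, -36], 63)]

Working:
put(63) @ H1 ⇒ s:=63
emit(48) @ H0 ⇒ out+=48
H0 returns [48, -36]
H1 returns ([48, -36], 63)
H2 returns [([48, -36], 63)]
= [([48, -36], 63)]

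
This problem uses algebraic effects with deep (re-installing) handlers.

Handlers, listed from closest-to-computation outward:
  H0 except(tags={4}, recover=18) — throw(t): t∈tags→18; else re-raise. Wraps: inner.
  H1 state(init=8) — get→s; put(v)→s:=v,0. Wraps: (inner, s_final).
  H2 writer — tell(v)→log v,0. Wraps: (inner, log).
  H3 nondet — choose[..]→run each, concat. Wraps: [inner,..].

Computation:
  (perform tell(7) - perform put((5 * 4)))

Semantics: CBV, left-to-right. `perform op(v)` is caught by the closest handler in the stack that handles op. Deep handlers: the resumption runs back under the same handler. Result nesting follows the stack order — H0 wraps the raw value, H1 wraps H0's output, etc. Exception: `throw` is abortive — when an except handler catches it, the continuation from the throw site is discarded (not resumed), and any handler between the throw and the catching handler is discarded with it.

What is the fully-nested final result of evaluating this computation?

Step-by-step:
tell(7) @ H2 ⇒ log+=7
put(20) @ H1 ⇒ s:=20
H0 returns 0
H1 returns (0, 20)
H2 returns ((0, 20), (7))
H3 returns [((0, 20), (7))]
= [((0, 20), (7))]

Answer: [((0, 20), (7))]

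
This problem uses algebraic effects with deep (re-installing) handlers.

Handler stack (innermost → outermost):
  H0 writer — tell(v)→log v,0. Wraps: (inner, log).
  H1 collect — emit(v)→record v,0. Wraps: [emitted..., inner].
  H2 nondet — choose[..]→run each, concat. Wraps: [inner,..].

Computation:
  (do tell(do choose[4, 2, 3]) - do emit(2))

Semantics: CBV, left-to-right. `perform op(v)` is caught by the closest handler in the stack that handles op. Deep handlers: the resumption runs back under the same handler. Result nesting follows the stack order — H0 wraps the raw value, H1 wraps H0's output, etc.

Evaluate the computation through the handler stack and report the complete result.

Working:
choose[4, 2, 3] @ H2
  branch[0] choose=4:
    tell(4) @ H0 ⇒ log+=4
    emit(2) @ H1 ⇒ out+=2
    H0 returns (0, (4))
    H1 returns [2, (0, (4))]
    H2 returns [[2, (0, (4))]]
  branch[1] choose=2:
    tell(2) @ H0 ⇒ log+=2
    emit(2) @ H1 ⇒ out+=2
    H0 returns (0, (2))
    H1 returns [2, (0, (2))]
    H2 returns [[2, (0, (2))]]
  branch[2] choose=3:
    tell(3) @ H0 ⇒ log+=3
    emit(2) @ H1 ⇒ out+=2
    H0 returns (0, (3))
    H1 returns [2, (0, (3))]
    H2 returns [[2, (0, (3))]]
= [[2, (0, (4))], [2, (0, (2))], [2, (0, (3))]]

Answer: [[2, (0, (4))], [2, (0, (2))], [2, (0, (3))]]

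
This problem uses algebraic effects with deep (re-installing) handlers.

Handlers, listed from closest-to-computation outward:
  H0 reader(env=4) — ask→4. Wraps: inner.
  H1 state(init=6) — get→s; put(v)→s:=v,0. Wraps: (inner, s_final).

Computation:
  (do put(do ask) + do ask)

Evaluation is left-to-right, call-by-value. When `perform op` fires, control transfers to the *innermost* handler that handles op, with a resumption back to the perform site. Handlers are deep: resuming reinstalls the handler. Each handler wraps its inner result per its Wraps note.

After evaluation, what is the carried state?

Answer: 4

Step-by-step:
ask @ H0 ⇒ 4
put(4) @ H1 ⇒ s:=4
ask @ H0 ⇒ 4
H0 returns 4
H1 returns (4, 4)
= (4, 4)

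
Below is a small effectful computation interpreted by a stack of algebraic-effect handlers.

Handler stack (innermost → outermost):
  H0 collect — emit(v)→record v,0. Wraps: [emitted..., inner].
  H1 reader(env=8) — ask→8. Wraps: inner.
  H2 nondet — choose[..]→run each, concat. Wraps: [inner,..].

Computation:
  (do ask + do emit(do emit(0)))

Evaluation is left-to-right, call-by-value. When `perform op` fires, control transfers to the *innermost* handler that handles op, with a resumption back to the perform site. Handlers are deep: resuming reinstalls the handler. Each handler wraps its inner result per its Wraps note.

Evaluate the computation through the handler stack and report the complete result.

Answer: [[0, 0, 8]]

Evaluation trace:
ask @ H1 ⇒ 8
emit(0) @ H0 ⇒ out+=0
emit(0) @ H0 ⇒ out+=0
H0 returns [0, 0, 8]
H1 returns [0, 0, 8]
H2 returns [[0, 0, 8]]
= [[0, 0, 8]]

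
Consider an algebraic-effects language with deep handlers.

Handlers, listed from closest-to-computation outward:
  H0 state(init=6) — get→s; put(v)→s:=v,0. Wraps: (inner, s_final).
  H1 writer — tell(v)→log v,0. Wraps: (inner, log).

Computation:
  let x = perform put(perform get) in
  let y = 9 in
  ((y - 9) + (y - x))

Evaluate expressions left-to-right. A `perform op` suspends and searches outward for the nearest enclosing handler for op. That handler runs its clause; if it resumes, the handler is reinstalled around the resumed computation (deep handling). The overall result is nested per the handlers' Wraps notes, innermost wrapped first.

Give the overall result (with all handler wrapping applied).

Answer: ((9, 6), ())

Evaluation trace:
get @ H0 ⇒ 6
put(6) @ H0 ⇒ s:=6
H0 returns (9, 6)
H1 returns ((9, 6), ())
= ((9, 6), ())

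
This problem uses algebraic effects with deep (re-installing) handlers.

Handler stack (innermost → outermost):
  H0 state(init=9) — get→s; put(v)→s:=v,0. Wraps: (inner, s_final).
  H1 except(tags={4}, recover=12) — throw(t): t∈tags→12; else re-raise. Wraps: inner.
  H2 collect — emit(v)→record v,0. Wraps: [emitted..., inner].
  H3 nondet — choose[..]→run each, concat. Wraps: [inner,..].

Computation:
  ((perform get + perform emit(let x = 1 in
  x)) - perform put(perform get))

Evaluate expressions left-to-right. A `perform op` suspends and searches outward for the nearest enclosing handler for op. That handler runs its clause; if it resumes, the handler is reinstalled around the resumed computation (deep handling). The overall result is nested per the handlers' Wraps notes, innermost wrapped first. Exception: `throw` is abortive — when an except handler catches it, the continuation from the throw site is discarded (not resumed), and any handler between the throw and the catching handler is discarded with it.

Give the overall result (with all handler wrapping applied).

Evaluation trace:
get @ H0 ⇒ 9
emit(1) @ H2 ⇒ out+=1
get @ H0 ⇒ 9
put(9) @ H0 ⇒ s:=9
H0 returns (9, 9)
H1 returns (9, 9)
H2 returns [1, (9, 9)]
H3 returns [[1, (9, 9)]]
= [[1, (9, 9)]]

Answer: [[1, (9, 9)]]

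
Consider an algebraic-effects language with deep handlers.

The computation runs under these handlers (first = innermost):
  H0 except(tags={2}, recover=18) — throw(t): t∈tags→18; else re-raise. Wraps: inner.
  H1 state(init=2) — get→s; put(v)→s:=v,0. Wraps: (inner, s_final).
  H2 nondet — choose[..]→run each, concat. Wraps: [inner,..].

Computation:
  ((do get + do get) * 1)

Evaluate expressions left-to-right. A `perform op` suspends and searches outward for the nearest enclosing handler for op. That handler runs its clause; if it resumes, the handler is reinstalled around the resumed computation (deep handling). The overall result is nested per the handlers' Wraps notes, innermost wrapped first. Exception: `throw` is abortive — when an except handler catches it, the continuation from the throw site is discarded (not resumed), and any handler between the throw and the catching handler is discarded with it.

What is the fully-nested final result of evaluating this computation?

Answer: [(4, 2)]

Evaluation trace:
get @ H1 ⇒ 2
get @ H1 ⇒ 2
H0 returns 4
H1 returns (4, 2)
H2 returns [(4, 2)]
= [(4, 2)]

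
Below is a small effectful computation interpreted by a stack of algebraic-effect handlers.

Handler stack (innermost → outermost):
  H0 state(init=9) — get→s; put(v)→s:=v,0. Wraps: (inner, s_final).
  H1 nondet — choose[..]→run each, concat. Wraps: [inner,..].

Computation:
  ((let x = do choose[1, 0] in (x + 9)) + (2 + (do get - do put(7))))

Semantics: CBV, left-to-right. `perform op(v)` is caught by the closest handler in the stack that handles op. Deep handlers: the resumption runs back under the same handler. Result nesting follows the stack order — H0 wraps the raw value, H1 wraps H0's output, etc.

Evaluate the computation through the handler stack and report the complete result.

Step-by-step:
choose[1, 0] @ H1
  branch[0] choose=1:
    get @ H0 ⇒ 9
    put(7) @ H0 ⇒ s:=7
    H0 returns (21, 7)
    H1 returns [(21, 7)]
  branch[1] choose=0:
    get @ H0 ⇒ 9
    put(7) @ H0 ⇒ s:=7
    H0 returns (20, 7)
    H1 returns [(20, 7)]
= [(21, 7), (20, 7)]

Answer: [(21, 7), (20, 7)]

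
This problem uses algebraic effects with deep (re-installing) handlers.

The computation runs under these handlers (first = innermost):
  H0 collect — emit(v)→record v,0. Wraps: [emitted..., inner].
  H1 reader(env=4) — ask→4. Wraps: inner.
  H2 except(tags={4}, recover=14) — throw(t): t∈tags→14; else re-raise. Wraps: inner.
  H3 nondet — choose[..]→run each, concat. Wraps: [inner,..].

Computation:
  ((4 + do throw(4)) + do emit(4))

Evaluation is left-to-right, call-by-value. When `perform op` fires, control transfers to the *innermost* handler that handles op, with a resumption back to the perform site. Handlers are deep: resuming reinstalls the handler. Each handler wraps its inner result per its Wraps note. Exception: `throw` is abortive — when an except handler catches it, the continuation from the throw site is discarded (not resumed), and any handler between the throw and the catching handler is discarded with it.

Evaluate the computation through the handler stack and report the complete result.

Step-by-step:
throw(4) @ H2 caught ⇒ 14
H3 returns [14]
= [14]

Answer: [14]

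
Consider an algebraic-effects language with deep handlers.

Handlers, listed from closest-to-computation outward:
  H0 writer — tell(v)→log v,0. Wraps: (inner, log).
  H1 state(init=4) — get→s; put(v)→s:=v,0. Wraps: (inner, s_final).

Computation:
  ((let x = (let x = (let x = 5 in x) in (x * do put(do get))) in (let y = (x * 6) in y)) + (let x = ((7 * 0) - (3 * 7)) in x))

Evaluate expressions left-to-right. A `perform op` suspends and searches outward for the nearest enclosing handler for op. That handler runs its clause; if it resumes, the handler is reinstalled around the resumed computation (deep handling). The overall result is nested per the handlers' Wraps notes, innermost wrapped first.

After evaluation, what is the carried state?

Answer: 4

Evaluation trace:
get @ H1 ⇒ 4
put(4) @ H1 ⇒ s:=4
H0 returns (-21, ())
H1 returns ((-21, ()), 4)
= ((-21, ()), 4)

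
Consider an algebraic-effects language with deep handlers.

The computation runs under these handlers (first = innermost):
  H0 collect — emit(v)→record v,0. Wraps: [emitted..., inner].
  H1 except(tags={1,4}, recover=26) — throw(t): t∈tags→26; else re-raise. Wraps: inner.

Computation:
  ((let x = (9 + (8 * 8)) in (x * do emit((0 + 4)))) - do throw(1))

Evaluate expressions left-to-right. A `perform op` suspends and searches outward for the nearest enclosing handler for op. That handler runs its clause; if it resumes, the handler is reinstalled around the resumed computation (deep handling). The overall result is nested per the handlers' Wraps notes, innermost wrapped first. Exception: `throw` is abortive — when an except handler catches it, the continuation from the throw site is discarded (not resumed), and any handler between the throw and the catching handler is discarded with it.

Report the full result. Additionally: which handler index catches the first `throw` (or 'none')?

Answer: 26 ; first throw caught by: H1

Evaluation trace:
emit(4) @ H0 ⇒ out+=4
throw(1) @ H1 caught ⇒ 26
= 26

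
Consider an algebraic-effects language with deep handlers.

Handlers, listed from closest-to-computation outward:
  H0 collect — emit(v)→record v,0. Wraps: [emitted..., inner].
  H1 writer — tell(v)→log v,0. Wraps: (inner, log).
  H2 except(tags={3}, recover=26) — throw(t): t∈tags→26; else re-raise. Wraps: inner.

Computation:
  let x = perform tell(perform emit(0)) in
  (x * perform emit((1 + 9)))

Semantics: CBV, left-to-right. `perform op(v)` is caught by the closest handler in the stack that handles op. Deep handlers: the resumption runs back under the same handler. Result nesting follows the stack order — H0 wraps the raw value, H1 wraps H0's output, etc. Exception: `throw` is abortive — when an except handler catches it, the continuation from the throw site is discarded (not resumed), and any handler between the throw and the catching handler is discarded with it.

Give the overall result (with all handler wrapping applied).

Answer: ([0, 10, 0], (0))

Step-by-step:
emit(0) @ H0 ⇒ out+=0
tell(0) @ H1 ⇒ log+=0
emit(10) @ H0 ⇒ out+=10
H0 returns [0, 10, 0]
H1 returns ([0, 10, 0], (0))
H2 returns ([0, 10, 0], (0))
= ([0, 10, 0], (0))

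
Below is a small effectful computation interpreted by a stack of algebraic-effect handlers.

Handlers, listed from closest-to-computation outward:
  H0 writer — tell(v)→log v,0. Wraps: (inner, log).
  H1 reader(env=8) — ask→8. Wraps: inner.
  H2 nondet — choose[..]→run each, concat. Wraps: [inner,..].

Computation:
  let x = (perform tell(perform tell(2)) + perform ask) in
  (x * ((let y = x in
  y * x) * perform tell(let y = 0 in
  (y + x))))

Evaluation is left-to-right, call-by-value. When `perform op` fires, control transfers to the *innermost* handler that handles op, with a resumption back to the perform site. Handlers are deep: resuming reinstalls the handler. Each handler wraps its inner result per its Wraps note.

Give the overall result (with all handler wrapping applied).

Step-by-step:
tell(2) @ H0 ⇒ log+=2
tell(0) @ H0 ⇒ log+=0
ask @ H1 ⇒ 8
tell(8) @ H0 ⇒ log+=8
H0 returns (0, (2, 0, 8))
H1 returns (0, (2, 0, 8))
H2 returns [(0, (2, 0, 8))]
= [(0, (2, 0, 8))]

Answer: [(0, (2, 0, 8))]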